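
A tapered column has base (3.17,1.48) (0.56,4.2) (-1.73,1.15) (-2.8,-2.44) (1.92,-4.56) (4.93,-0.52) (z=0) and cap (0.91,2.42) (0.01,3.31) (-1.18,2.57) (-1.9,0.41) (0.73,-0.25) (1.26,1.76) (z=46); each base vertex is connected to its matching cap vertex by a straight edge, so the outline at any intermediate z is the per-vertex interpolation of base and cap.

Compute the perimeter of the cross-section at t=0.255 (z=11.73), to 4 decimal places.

Cross-section at t=0.255: each vertex is (1-t)·p0[i] + t·p1[i].
  v1: (1-0.255)·(3.17,1.48) + 0.255·(0.91,2.42) = (2.5937,1.7197)
  v2: (1-0.255)·(0.56,4.2) + 0.255·(0.01,3.31) = (0.4198,3.9731)
  v3: (1-0.255)·(-1.73,1.15) + 0.255·(-1.18,2.57) = (-1.5897,1.5121)
  v4: (1-0.255)·(-2.8,-2.44) + 0.255·(-1.9,0.41) = (-2.5705,-1.7132)
  v5: (1-0.255)·(1.92,-4.56) + 0.255·(0.73,-0.25) = (1.6165,-3.4609)
  v6: (1-0.255)·(4.93,-0.52) + 0.255·(1.26,1.76) = (3.9941,0.0614)
Perimeter = Σ |v_{i+1} − v_i|:
  edge 1→2: √(-2.1740² + 2.2534²) = 3.1311 (running 3.1311)
  edge 2→3: √(-2.0095² + -2.4610²) = 3.1772 (running 6.3082)
  edge 3→4: √(-0.9808² + -3.2253²) = 3.3712 (running 9.6794)
  edge 4→5: √(4.1871² + -1.7477²) = 4.5372 (running 14.2166)
  edge 5→6: √(2.3776² + 3.5223²) = 4.2497 (running 18.4663)
  edge 6→1: √(-1.4004² + 1.6583²) = 2.1705 (running 20.6368)
Perimeter = 20.6368

Perimeter at t=0.255: 20.6368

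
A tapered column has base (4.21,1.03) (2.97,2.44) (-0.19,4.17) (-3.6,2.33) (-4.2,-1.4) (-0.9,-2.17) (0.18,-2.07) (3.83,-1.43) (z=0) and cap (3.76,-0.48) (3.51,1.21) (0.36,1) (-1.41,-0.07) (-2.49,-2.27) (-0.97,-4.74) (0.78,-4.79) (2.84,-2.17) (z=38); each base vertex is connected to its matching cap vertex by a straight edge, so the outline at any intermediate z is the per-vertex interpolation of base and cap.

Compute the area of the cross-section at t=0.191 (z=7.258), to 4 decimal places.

Area at t=0.191: 35.7710

Cross-section at t=0.191: each vertex is (1-t)·p0[i] + t·p1[i].
  v1: (1-0.191)·(4.21,1.03) + 0.191·(3.76,-0.48) = (4.1240,0.7416)
  v2: (1-0.191)·(2.97,2.44) + 0.191·(3.51,1.21) = (3.0731,2.2051)
  v3: (1-0.191)·(-0.19,4.17) + 0.191·(0.36,1) = (-0.0849,3.5645)
  v4: (1-0.191)·(-3.6,2.33) + 0.191·(-1.41,-0.07) = (-3.1817,1.8716)
  v5: (1-0.191)·(-4.2,-1.4) + 0.191·(-2.49,-2.27) = (-3.8734,-1.5662)
  v6: (1-0.191)·(-0.9,-2.17) + 0.191·(-0.97,-4.74) = (-0.9134,-2.6609)
  v7: (1-0.191)·(0.18,-2.07) + 0.191·(0.78,-4.79) = (0.2946,-2.5895)
  v8: (1-0.191)·(3.83,-1.43) + 0.191·(2.84,-2.17) = (3.6409,-1.5713)
Shoelace sum Σ(x_i·y_{i+1} − x_{i+1}·y_i):
  i=1: 4.1240·2.2051 − 3.0731·0.7416 = +6.8148 (running +6.8148)
  i=2: 3.0731·3.5645 − -0.0849·2.2051 = +11.1416 (running +17.9564)
  i=3: -0.0849·1.8716 − -3.1817·3.5645 = +11.1823 (running +29.1387)
  i=4: -3.1817·-1.5662 − -3.8734·1.8716 = +12.2325 (running +41.3713)
  i=5: -3.8734·-2.6609 − -0.9134·-1.5662 = +8.8761 (running +50.2474)
  i=6: -0.9134·-2.5895 − 0.2946·-2.6609 = +3.1491 (running +53.3965)
  i=7: 0.2946·-1.5713 − 3.6409·-2.5895 = +8.9653 (running +62.3617)
  i=8: 3.6409·0.7416 − 4.1240·-1.5713 = +9.1803 (running +71.5421)
Area = |Σ|/2 = |71.5421|/2 = 35.7710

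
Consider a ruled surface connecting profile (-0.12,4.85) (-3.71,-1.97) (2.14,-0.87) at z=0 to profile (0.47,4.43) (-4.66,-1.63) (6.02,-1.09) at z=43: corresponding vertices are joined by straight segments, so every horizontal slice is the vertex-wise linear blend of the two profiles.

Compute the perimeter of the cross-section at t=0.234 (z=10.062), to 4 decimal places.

Perimeter at t=0.234: 21.2068

Cross-section at t=0.234: each vertex is (1-t)·p0[i] + t·p1[i].
  v1: (1-0.234)·(-0.12,4.85) + 0.234·(0.47,4.43) = (0.0181,4.7517)
  v2: (1-0.234)·(-3.71,-1.97) + 0.234·(-4.66,-1.63) = (-3.9323,-1.8904)
  v3: (1-0.234)·(2.14,-0.87) + 0.234·(6.02,-1.09) = (3.0479,-0.9215)
Perimeter = Σ |v_{i+1} − v_i|:
  edge 1→2: √(-3.9504² + -6.6422²) = 7.7281 (running 7.7281)
  edge 2→3: √(6.9802² + 0.9690²) = 7.0472 (running 14.7753)
  edge 3→1: √(-3.0299² + 5.6732²) = 6.4316 (running 21.2068)
Perimeter = 21.2068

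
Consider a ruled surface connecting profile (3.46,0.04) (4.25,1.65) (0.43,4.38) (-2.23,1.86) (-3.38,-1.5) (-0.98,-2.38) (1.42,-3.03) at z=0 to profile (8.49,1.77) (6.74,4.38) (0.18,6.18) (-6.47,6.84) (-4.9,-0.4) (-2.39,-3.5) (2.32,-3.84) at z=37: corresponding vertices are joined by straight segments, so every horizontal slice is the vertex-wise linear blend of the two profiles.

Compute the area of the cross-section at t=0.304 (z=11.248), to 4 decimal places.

Cross-section at t=0.304: each vertex is (1-t)·p0[i] + t·p1[i].
  v1: (1-0.304)·(3.46,0.04) + 0.304·(8.49,1.77) = (4.9891,0.5659)
  v2: (1-0.304)·(4.25,1.65) + 0.304·(6.74,4.38) = (5.0070,2.4799)
  v3: (1-0.304)·(0.43,4.38) + 0.304·(0.18,6.18) = (0.3540,4.9272)
  v4: (1-0.304)·(-2.23,1.86) + 0.304·(-6.47,6.84) = (-3.5190,3.3739)
  v5: (1-0.304)·(-3.38,-1.5) + 0.304·(-4.9,-0.4) = (-3.8421,-1.1656)
  v6: (1-0.304)·(-0.98,-2.38) + 0.304·(-2.39,-3.5) = (-1.4086,-2.7205)
  v7: (1-0.304)·(1.42,-3.03) + 0.304·(2.32,-3.84) = (1.6936,-3.2762)
Shoelace sum Σ(x_i·y_{i+1} − x_{i+1}·y_i):
  i=1: 4.9891·2.4799 − 5.0070·0.5659 = +9.5391 (running +9.5391)
  i=2: 5.0070·4.9272 − 0.3540·2.4799 = +23.7924 (running +33.3315)
  i=3: 0.3540·3.3739 − -3.5190·4.9272 = +18.5330 (running +51.8645)
  i=4: -3.5190·-1.1656 − -3.8421·3.3739 = +17.0646 (running +68.9290)
  i=5: -3.8421·-2.7205 − -1.4086·-1.1656 = +8.8104 (running +77.7394)
  i=6: -1.4086·-3.2762 − 1.6936·-2.7205 = +9.2224 (running +86.9619)
  i=7: 1.6936·0.5659 − 4.9891·-3.2762 = +17.3040 (running +104.2659)
Area = |Σ|/2 = |104.2659|/2 = 52.1329

Area at t=0.304: 52.1329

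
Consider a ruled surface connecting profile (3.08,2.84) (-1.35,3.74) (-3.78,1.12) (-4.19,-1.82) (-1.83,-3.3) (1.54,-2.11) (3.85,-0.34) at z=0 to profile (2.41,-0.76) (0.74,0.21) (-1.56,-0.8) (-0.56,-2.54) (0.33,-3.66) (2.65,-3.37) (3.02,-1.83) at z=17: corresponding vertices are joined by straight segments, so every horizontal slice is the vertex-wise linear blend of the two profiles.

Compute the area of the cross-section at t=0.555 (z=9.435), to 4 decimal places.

Area at t=0.555: 21.9173

Cross-section at t=0.555: each vertex is (1-t)·p0[i] + t·p1[i].
  v1: (1-0.555)·(3.08,2.84) + 0.555·(2.41,-0.76) = (2.7081,0.8420)
  v2: (1-0.555)·(-1.35,3.74) + 0.555·(0.74,0.21) = (-0.1900,1.7808)
  v3: (1-0.555)·(-3.78,1.12) + 0.555·(-1.56,-0.8) = (-2.5479,0.0544)
  v4: (1-0.555)·(-4.19,-1.82) + 0.555·(-0.56,-2.54) = (-2.1753,-2.2196)
  v5: (1-0.555)·(-1.83,-3.3) + 0.555·(0.33,-3.66) = (-0.6312,-3.4998)
  v6: (1-0.555)·(1.54,-2.11) + 0.555·(2.65,-3.37) = (2.1561,-2.8093)
  v7: (1-0.555)·(3.85,-0.34) + 0.555·(3.02,-1.83) = (3.3894,-1.1670)
Shoelace sum Σ(x_i·y_{i+1} − x_{i+1}·y_i):
  i=1: 2.7081·1.7808 − -0.1900·0.8420 = +4.9828 (running +4.9828)
  i=2: -0.1900·0.0544 − -2.5479·1.7808 = +4.5271 (running +9.5099)
  i=3: -2.5479·-2.2196 − -2.1753·0.0544 = +5.7737 (running +15.2836)
  i=4: -2.1753·-3.4998 − -0.6312·-2.2196 = +6.2123 (running +21.4959)
  i=5: -0.6312·-2.8093 − 2.1561·-3.4998 = +9.3190 (running +30.8148)
  i=6: 2.1561·-1.1670 − 3.3894·-2.8093 = +7.0057 (running +37.8205)
  i=7: 3.3894·0.8420 − 2.7081·-1.1670 = +6.0141 (running +43.8346)
Area = |Σ|/2 = |43.8346|/2 = 21.9173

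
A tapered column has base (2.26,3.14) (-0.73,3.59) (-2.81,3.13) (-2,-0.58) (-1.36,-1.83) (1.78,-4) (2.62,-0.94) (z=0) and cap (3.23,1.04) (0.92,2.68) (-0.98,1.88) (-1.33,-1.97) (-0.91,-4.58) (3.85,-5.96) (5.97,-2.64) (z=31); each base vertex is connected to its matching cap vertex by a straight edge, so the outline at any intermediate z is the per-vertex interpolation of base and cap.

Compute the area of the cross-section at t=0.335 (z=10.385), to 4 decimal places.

Area at t=0.335: 32.7704

Cross-section at t=0.335: each vertex is (1-t)·p0[i] + t·p1[i].
  v1: (1-0.335)·(2.26,3.14) + 0.335·(3.23,1.04) = (2.5850,2.4365)
  v2: (1-0.335)·(-0.73,3.59) + 0.335·(0.92,2.68) = (-0.1772,3.2852)
  v3: (1-0.335)·(-2.81,3.13) + 0.335·(-0.98,1.88) = (-2.1970,2.7113)
  v4: (1-0.335)·(-2,-0.58) + 0.335·(-1.33,-1.97) = (-1.7756,-1.0456)
  v5: (1-0.335)·(-1.36,-1.83) + 0.335·(-0.91,-4.58) = (-1.2093,-2.7513)
  v6: (1-0.335)·(1.78,-4) + 0.335·(3.85,-5.96) = (2.4735,-4.6566)
  v7: (1-0.335)·(2.62,-0.94) + 0.335·(5.97,-2.64) = (3.7423,-1.5095)
Shoelace sum Σ(x_i·y_{i+1} − x_{i+1}·y_i):
  i=1: 2.5850·3.2852 − -0.1772·2.4365 = +8.9238 (running +8.9238)
  i=2: -0.1772·2.7113 − -2.1970·3.2852 = +6.7367 (running +15.6606)
  i=3: -2.1970·-1.0456 − -1.7756·2.7113 = +7.1112 (running +22.7718)
  i=4: -1.7756·-2.7513 − -1.2093·-1.0456 = +3.6205 (running +26.3923)
  i=5: -1.2093·-4.6566 − 2.4735·-2.7513 = +12.4361 (running +38.8284)
  i=6: 2.4735·-1.5095 − 3.7423·-4.6566 = +13.6925 (running +52.5209)
  i=7: 3.7423·2.4365 − 2.5850·-1.5095 = +13.0200 (running +65.5408)
Area = |Σ|/2 = |65.5408|/2 = 32.7704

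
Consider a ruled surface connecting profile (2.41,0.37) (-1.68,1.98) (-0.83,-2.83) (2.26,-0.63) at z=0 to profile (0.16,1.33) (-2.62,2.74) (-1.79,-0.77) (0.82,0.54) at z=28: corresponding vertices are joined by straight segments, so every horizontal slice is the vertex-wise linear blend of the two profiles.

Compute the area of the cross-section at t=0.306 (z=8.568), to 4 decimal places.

Area at t=0.306: 8.9564

Cross-section at t=0.306: each vertex is (1-t)·p0[i] + t·p1[i].
  v1: (1-0.306)·(2.41,0.37) + 0.306·(0.16,1.33) = (1.7215,0.6638)
  v2: (1-0.306)·(-1.68,1.98) + 0.306·(-2.62,2.74) = (-1.9676,2.2126)
  v3: (1-0.306)·(-0.83,-2.83) + 0.306·(-1.79,-0.77) = (-1.1238,-2.1996)
  v4: (1-0.306)·(2.26,-0.63) + 0.306·(0.82,0.54) = (1.8194,-0.2720)
Shoelace sum Σ(x_i·y_{i+1} − x_{i+1}·y_i):
  i=1: 1.7215·2.2126 − -1.9676·0.6638 = +5.1150 (running +5.1150)
  i=2: -1.9676·-2.1996 − -1.1238·2.2126 = +6.8145 (running +11.9294)
  i=3: -1.1238·-0.2720 − 1.8194·-2.1996 = +4.3076 (running +16.2370)
  i=4: 1.8194·0.6638 − 1.7215·-0.2720 = +1.6758 (running +17.9129)
Area = |Σ|/2 = |17.9129|/2 = 8.9564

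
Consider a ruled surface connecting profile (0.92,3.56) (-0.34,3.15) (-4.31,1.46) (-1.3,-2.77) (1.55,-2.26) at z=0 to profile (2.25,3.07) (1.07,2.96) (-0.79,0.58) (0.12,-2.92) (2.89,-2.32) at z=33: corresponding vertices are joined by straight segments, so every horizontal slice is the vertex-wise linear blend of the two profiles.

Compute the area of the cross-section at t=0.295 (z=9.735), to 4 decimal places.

Area at t=0.295: 20.6969

Cross-section at t=0.295: each vertex is (1-t)·p0[i] + t·p1[i].
  v1: (1-0.295)·(0.92,3.56) + 0.295·(2.25,3.07) = (1.3123,3.4155)
  v2: (1-0.295)·(-0.34,3.15) + 0.295·(1.07,2.96) = (0.0759,3.0940)
  v3: (1-0.295)·(-4.31,1.46) + 0.295·(-0.79,0.58) = (-3.2716,1.2004)
  v4: (1-0.295)·(-1.3,-2.77) + 0.295·(0.12,-2.92) = (-0.8811,-2.8143)
  v5: (1-0.295)·(1.55,-2.26) + 0.295·(2.89,-2.32) = (1.9453,-2.2777)
Shoelace sum Σ(x_i·y_{i+1} − x_{i+1}·y_i):
  i=1: 1.3123·3.0940 − 0.0759·3.4155 = +3.8009 (running +3.8009)
  i=2: 0.0759·1.2004 − -3.2716·3.0940 = +10.2133 (running +14.0143)
  i=3: -3.2716·-2.8143 − -0.8811·1.2004 = +10.2648 (running +24.2791)
  i=4: -0.8811·-2.2777 − 1.9453·-2.8143 = +7.4814 (running +31.7605)
  i=5: 1.9453·3.4155 − 1.3123·-2.2777 = +9.6332 (running +41.3937)
Area = |Σ|/2 = |41.3937|/2 = 20.6969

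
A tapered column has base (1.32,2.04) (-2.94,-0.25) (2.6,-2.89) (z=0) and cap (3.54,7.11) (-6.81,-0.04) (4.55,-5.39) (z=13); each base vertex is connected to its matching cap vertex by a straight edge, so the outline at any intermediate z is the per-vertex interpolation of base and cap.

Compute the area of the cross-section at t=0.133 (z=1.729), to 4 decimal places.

Cross-section at t=0.133: each vertex is (1-t)·p0[i] + t·p1[i].
  v1: (1-0.133)·(1.32,2.04) + 0.133·(3.54,7.11) = (1.6153,2.7143)
  v2: (1-0.133)·(-2.94,-0.25) + 0.133·(-6.81,-0.04) = (-3.4547,-0.2221)
  v3: (1-0.133)·(2.6,-2.89) + 0.133·(4.55,-5.39) = (2.8594,-3.2225)
Shoelace sum Σ(x_i·y_{i+1} − x_{i+1}·y_i):
  i=1: 1.6153·-0.2221 − -3.4547·2.7143 = +9.0185 (running +9.0185)
  i=2: -3.4547·-3.2225 − 2.8594·-0.2221 = +11.7678 (running +20.7862)
  i=3: 2.8594·2.7143 − 1.6153·-3.2225 = +12.9663 (running +33.7526)
Area = |Σ|/2 = |33.7526|/2 = 16.8763

Area at t=0.133: 16.8763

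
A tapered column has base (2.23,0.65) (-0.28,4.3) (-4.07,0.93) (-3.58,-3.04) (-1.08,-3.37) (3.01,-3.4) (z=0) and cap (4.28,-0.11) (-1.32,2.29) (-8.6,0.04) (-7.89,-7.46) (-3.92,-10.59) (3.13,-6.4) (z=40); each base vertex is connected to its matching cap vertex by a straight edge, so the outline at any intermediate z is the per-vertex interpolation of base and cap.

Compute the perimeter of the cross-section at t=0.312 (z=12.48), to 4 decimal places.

Cross-section at t=0.312: each vertex is (1-t)·p0[i] + t·p1[i].
  v1: (1-0.312)·(2.23,0.65) + 0.312·(4.28,-0.11) = (2.8696,0.4129)
  v2: (1-0.312)·(-0.28,4.3) + 0.312·(-1.32,2.29) = (-0.6045,3.6729)
  v3: (1-0.312)·(-4.07,0.93) + 0.312·(-8.6,0.04) = (-5.4834,0.6523)
  v4: (1-0.312)·(-3.58,-3.04) + 0.312·(-7.89,-7.46) = (-4.9247,-4.4190)
  v5: (1-0.312)·(-1.08,-3.37) + 0.312·(-3.92,-10.59) = (-1.9661,-5.6226)
  v6: (1-0.312)·(3.01,-3.4) + 0.312·(3.13,-6.4) = (3.0474,-4.3360)
Perimeter = Σ |v_{i+1} − v_i|:
  edge 1→2: √(-3.4741² + 3.2600²) = 4.7641 (running 4.7641)
  edge 2→3: √(-4.8789² + -3.0206²) = 5.7382 (running 10.5023)
  edge 3→4: √(0.5586² + -5.0714²) = 5.1020 (running 15.6044)
  edge 4→5: √(2.9586² + -1.2036²) = 3.1941 (running 18.7985)
  edge 5→6: √(5.0135² + 1.2866²) = 5.1760 (running 23.9745)
  edge 6→1: √(-0.1778² + 4.7489²) = 4.7522 (running 28.7267)
Perimeter = 28.7267

Perimeter at t=0.312: 28.7267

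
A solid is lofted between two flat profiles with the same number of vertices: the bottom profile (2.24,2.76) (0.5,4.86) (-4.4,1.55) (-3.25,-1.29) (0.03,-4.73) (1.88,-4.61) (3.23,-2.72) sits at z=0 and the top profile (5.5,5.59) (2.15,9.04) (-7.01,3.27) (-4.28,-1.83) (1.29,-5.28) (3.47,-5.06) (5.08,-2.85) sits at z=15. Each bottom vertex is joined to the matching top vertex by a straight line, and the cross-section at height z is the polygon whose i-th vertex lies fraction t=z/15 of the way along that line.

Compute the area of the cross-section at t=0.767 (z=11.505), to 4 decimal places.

Cross-section at t=0.767: each vertex is (1-t)·p0[i] + t·p1[i].
  v1: (1-0.767)·(2.24,2.76) + 0.767·(5.5,5.59) = (4.7404,4.9306)
  v2: (1-0.767)·(0.5,4.86) + 0.767·(2.15,9.04) = (1.7655,8.0661)
  v3: (1-0.767)·(-4.4,1.55) + 0.767·(-7.01,3.27) = (-6.4019,2.8692)
  v4: (1-0.767)·(-3.25,-1.29) + 0.767·(-4.28,-1.83) = (-4.0400,-1.7042)
  v5: (1-0.767)·(0.03,-4.73) + 0.767·(1.29,-5.28) = (0.9964,-5.1518)
  v6: (1-0.767)·(1.88,-4.61) + 0.767·(3.47,-5.06) = (3.0995,-4.9551)
  v7: (1-0.767)·(3.23,-2.72) + 0.767·(5.08,-2.85) = (4.6490,-2.8197)
Shoelace sum Σ(x_i·y_{i+1} − x_{i+1}·y_i):
  i=1: 4.7404·8.0661 − 1.7655·4.9306 = +29.5313 (running +29.5313)
  i=2: 1.7655·2.8692 − -6.4019·8.0661 = +56.7037 (running +86.2349)
  i=3: -6.4019·-1.7042 − -4.0400·2.8692 = +22.5017 (running +108.7366)
  i=4: -4.0400·-5.1518 − 0.9964·-1.7042 = +22.5116 (running +131.2482)
  i=5: 0.9964·-4.9551 − 3.0995·-5.1518 = +11.0309 (running +142.2791)
  i=6: 3.0995·-2.8197 − 4.6490·-4.9551 = +14.2965 (running +156.5756)
  i=7: 4.6490·4.9306 − 4.7404·-2.8197 = +36.2888 (running +192.8644)
Area = |Σ|/2 = |192.8644|/2 = 96.4322

Area at t=0.767: 96.4322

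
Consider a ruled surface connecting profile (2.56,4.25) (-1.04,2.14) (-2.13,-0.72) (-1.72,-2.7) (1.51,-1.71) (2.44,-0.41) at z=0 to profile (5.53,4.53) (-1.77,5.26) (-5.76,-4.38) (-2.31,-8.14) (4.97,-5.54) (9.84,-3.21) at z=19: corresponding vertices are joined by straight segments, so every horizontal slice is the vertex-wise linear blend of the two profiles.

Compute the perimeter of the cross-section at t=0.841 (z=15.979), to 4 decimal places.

Cross-section at t=0.841: each vertex is (1-t)·p0[i] + t·p1[i].
  v1: (1-0.841)·(2.56,4.25) + 0.841·(5.53,4.53) = (5.0578,4.4855)
  v2: (1-0.841)·(-1.04,2.14) + 0.841·(-1.77,5.26) = (-1.6539,4.7639)
  v3: (1-0.841)·(-2.13,-0.72) + 0.841·(-5.76,-4.38) = (-5.1828,-3.7981)
  v4: (1-0.841)·(-1.72,-2.7) + 0.841·(-2.31,-8.14) = (-2.2162,-7.2750)
  v5: (1-0.841)·(1.51,-1.71) + 0.841·(4.97,-5.54) = (4.4199,-4.9310)
  v6: (1-0.841)·(2.44,-0.41) + 0.841·(9.84,-3.21) = (8.6634,-2.7648)
Perimeter = Σ |v_{i+1} − v_i|:
  edge 1→2: √(-6.7117² + 0.2784²) = 6.7175 (running 6.7175)
  edge 2→3: √(-3.5289² + -8.5620²) = 9.2607 (running 15.9782)
  edge 3→4: √(2.9666² + -3.4770²) = 4.5706 (running 20.5488)
  edge 4→5: √(6.6361² + 2.3440²) = 7.0379 (running 27.5866)
  edge 5→6: √(4.2435² + 2.1662²) = 4.7645 (running 32.3511)
  edge 6→1: √(-3.6056² + 7.2503²) = 8.0974 (running 40.4485)
Perimeter = 40.4485

Perimeter at t=0.841: 40.4485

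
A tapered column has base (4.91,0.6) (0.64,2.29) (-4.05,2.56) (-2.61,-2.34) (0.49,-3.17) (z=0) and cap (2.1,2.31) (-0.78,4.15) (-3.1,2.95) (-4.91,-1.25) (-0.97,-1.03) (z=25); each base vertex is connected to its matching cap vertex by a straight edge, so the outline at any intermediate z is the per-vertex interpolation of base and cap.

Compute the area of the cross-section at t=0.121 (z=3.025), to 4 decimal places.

Area at t=0.121: 30.5546

Cross-section at t=0.121: each vertex is (1-t)·p0[i] + t·p1[i].
  v1: (1-0.121)·(4.91,0.6) + 0.121·(2.1,2.31) = (4.5700,0.8069)
  v2: (1-0.121)·(0.64,2.29) + 0.121·(-0.78,4.15) = (0.4682,2.5151)
  v3: (1-0.121)·(-4.05,2.56) + 0.121·(-3.1,2.95) = (-3.9350,2.6072)
  v4: (1-0.121)·(-2.61,-2.34) + 0.121·(-4.91,-1.25) = (-2.8883,-2.2081)
  v5: (1-0.121)·(0.49,-3.17) + 0.121·(-0.97,-1.03) = (0.3133,-2.9111)
Shoelace sum Σ(x_i·y_{i+1} − x_{i+1}·y_i):
  i=1: 4.5700·2.5151 − 0.4682·0.8069 = +11.1160 (running +11.1160)
  i=2: 0.4682·2.6072 − -3.9350·2.5151 = +11.1175 (running +22.2335)
  i=3: -3.9350·-2.2081 − -2.8883·2.6072 = +16.2194 (running +38.4529)
  i=4: -2.8883·-2.9111 − 0.3133·-2.2081 = +9.0999 (running +47.5528)
  i=5: 0.3133·0.8069 − 4.5700·-2.9111 = +13.5564 (running +61.1092)
Area = |Σ|/2 = |61.1092|/2 = 30.5546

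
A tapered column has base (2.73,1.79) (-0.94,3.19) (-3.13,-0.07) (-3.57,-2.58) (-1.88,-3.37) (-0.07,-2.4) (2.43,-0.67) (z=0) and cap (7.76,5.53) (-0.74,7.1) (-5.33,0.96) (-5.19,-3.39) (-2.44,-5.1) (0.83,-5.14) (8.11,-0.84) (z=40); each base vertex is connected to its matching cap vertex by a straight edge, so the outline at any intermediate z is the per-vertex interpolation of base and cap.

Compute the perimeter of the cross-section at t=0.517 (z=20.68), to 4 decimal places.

Perimeter at t=0.517: 31.1600

Cross-section at t=0.517: each vertex is (1-t)·p0[i] + t·p1[i].
  v1: (1-0.517)·(2.73,1.79) + 0.517·(7.76,5.53) = (5.3305,3.7236)
  v2: (1-0.517)·(-0.94,3.19) + 0.517·(-0.74,7.1) = (-0.8366,5.2115)
  v3: (1-0.517)·(-3.13,-0.07) + 0.517·(-5.33,0.96) = (-4.2674,0.4625)
  v4: (1-0.517)·(-3.57,-2.58) + 0.517·(-5.19,-3.39) = (-4.4075,-2.9988)
  v5: (1-0.517)·(-1.88,-3.37) + 0.517·(-2.44,-5.1) = (-2.1695,-4.2644)
  v6: (1-0.517)·(-0.07,-2.4) + 0.517·(0.83,-5.14) = (0.3953,-3.8166)
  v7: (1-0.517)·(2.43,-0.67) + 0.517·(8.11,-0.84) = (5.3666,-0.7579)
Perimeter = Σ |v_{i+1} − v_i|:
  edge 1→2: √(-6.1671² + 1.4879²) = 6.3441 (running 6.3441)
  edge 2→3: √(-3.4308² + -4.7490²) = 5.8586 (running 12.2026)
  edge 3→4: √(-0.1401² + -3.4613²) = 3.4641 (running 15.6668)
  edge 4→5: √(2.2380² + -1.2656²) = 2.5711 (running 18.2379)
  edge 5→6: √(2.5648² + 0.4478²) = 2.6036 (running 20.8415)
  edge 6→7: √(4.9713² + 3.0587²) = 5.8369 (running 26.6784)
  edge 7→1: √(-0.0360² + 4.4815²) = 4.4816 (running 31.1600)
Perimeter = 31.1600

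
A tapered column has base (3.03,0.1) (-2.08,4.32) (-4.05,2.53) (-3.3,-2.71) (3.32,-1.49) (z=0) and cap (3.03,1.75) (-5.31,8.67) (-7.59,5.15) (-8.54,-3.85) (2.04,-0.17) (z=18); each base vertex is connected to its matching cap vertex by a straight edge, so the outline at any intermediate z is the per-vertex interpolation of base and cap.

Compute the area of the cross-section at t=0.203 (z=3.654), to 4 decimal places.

Cross-section at t=0.203: each vertex is (1-t)·p0[i] + t·p1[i].
  v1: (1-0.203)·(3.03,0.1) + 0.203·(3.03,1.75) = (3.0300,0.4350)
  v2: (1-0.203)·(-2.08,4.32) + 0.203·(-5.31,8.67) = (-2.7357,5.2031)
  v3: (1-0.203)·(-4.05,2.53) + 0.203·(-7.59,5.15) = (-4.7686,3.0619)
  v4: (1-0.203)·(-3.3,-2.71) + 0.203·(-8.54,-3.85) = (-4.3637,-2.9414)
  v5: (1-0.203)·(3.32,-1.49) + 0.203·(2.04,-0.17) = (3.0602,-1.2220)
Shoelace sum Σ(x_i·y_{i+1} − x_{i+1}·y_i):
  i=1: 3.0300·5.2031 − -2.7357·0.4350 = +16.9551 (running +16.9551)
  i=2: -2.7357·3.0619 − -4.7686·5.2031 = +16.4351 (running +33.3902)
  i=3: -4.7686·-2.9414 − -4.3637·3.0619 = +27.3876 (running +60.7778)
  i=4: -4.3637·-1.2220 − 3.0602·-2.9414 = +14.3339 (running +75.1117)
  i=5: 3.0602·0.4350 − 3.0300·-1.2220 = +5.0338 (running +80.1455)
Area = |Σ|/2 = |80.1455|/2 = 40.0727

Area at t=0.203: 40.0727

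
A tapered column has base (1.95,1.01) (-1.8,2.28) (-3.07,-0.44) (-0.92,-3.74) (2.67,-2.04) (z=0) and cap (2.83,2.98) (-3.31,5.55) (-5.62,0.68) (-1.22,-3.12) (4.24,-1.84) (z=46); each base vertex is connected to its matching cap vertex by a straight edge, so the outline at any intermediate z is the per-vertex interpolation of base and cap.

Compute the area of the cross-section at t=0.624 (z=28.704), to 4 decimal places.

Cross-section at t=0.624: each vertex is (1-t)·p0[i] + t·p1[i].
  v1: (1-0.624)·(1.95,1.01) + 0.624·(2.83,2.98) = (2.4991,2.2393)
  v2: (1-0.624)·(-1.8,2.28) + 0.624·(-3.31,5.55) = (-2.7422,4.3205)
  v3: (1-0.624)·(-3.07,-0.44) + 0.624·(-5.62,0.68) = (-4.6612,0.2589)
  v4: (1-0.624)·(-0.92,-3.74) + 0.624·(-1.22,-3.12) = (-1.1072,-3.3531)
  v5: (1-0.624)·(2.67,-2.04) + 0.624·(4.24,-1.84) = (3.6497,-1.9152)
Shoelace sum Σ(x_i·y_{i+1} − x_{i+1}·y_i):
  i=1: 2.4991·4.3205 − -2.7422·2.2393 = +16.9380 (running +16.9380)
  i=2: -2.7422·0.2589 − -4.6612·4.3205 = +19.4287 (running +36.3668)
  i=3: -4.6612·-3.3531 − -1.1072·0.2589 = +15.9162 (running +52.2829)
  i=4: -1.1072·-1.9152 − 3.6497·-3.3531 = +14.3583 (running +66.6413)
  i=5: 3.6497·2.2393 − 2.4991·-1.9152 = +12.9590 (running +79.6002)
Area = |Σ|/2 = |79.6002|/2 = 39.8001

Area at t=0.624: 39.8001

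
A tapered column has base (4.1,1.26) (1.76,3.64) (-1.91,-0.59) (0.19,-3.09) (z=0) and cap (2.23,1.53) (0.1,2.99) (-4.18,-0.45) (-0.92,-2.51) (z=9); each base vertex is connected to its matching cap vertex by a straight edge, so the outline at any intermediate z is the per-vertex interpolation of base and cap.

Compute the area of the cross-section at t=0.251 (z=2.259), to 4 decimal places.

Area at t=0.251: 18.2703

Cross-section at t=0.251: each vertex is (1-t)·p0[i] + t·p1[i].
  v1: (1-0.251)·(4.1,1.26) + 0.251·(2.23,1.53) = (3.6306,1.3278)
  v2: (1-0.251)·(1.76,3.64) + 0.251·(0.1,2.99) = (1.3433,3.4769)
  v3: (1-0.251)·(-1.91,-0.59) + 0.251·(-4.18,-0.45) = (-2.4798,-0.5549)
  v4: (1-0.251)·(0.19,-3.09) + 0.251·(-0.92,-2.51) = (-0.0886,-2.9444)
Shoelace sum Σ(x_i·y_{i+1} − x_{i+1}·y_i):
  i=1: 3.6306·3.4769 − 1.3433·1.3278 = +10.8395 (running +10.8395)
  i=2: 1.3433·-0.5549 − -2.4798·3.4769 = +7.8764 (running +18.7159)
  i=3: -2.4798·-2.9444 − -0.0886·-0.5549 = +7.2523 (running +25.9683)
  i=4: -0.0886·1.3278 − 3.6306·-2.9444 = +10.5724 (running +36.5407)
Area = |Σ|/2 = |36.5407|/2 = 18.2703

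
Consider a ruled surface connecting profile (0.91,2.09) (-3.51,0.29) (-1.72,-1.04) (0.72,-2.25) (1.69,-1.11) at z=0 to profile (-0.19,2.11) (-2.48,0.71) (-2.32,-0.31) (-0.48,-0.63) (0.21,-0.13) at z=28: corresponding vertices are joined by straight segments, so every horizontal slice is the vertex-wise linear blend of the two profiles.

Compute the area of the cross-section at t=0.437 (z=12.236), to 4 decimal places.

Cross-section at t=0.437: each vertex is (1-t)·p0[i] + t·p1[i].
  v1: (1-0.437)·(0.91,2.09) + 0.437·(-0.19,2.11) = (0.4293,2.0987)
  v2: (1-0.437)·(-3.51,0.29) + 0.437·(-2.48,0.71) = (-3.0599,0.4735)
  v3: (1-0.437)·(-1.72,-1.04) + 0.437·(-2.32,-0.31) = (-1.9822,-0.7210)
  v4: (1-0.437)·(0.72,-2.25) + 0.437·(-0.48,-0.63) = (0.1956,-1.5421)
  v5: (1-0.437)·(1.69,-1.11) + 0.437·(0.21,-0.13) = (1.0432,-0.6817)
Shoelace sum Σ(x_i·y_{i+1} − x_{i+1}·y_i):
  i=1: 0.4293·0.4735 − -3.0599·2.0987 = +6.6252 (running +6.6252)
  i=2: -3.0599·-0.7210 − -1.9822·0.4735 = +3.1448 (running +9.7700)
  i=3: -1.9822·-1.5421 − 0.1956·-0.7210 = +3.1977 (running +12.9677)
  i=4: 0.1956·-0.6817 − 1.0432·-1.5421 = +1.4754 (running +14.4431)
  i=5: 1.0432·2.0987 − 0.4293·-0.6817 = +2.4822 (running +16.9253)
Area = |Σ|/2 = |16.9253|/2 = 8.4626

Area at t=0.437: 8.4626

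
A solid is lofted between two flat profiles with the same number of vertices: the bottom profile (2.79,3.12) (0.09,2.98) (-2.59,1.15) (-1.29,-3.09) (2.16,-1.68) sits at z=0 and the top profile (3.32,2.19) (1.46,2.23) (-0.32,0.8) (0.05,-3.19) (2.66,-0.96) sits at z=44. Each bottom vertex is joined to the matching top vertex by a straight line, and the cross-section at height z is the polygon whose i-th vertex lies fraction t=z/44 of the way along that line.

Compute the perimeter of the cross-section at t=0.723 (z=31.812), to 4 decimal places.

Perimeter at t=0.723: 15.8910

Cross-section at t=0.723: each vertex is (1-t)·p0[i] + t·p1[i].
  v1: (1-0.723)·(2.79,3.12) + 0.723·(3.32,2.19) = (3.1732,2.4476)
  v2: (1-0.723)·(0.09,2.98) + 0.723·(1.46,2.23) = (1.0805,2.4378)
  v3: (1-0.723)·(-2.59,1.15) + 0.723·(-0.32,0.8) = (-0.9488,0.8970)
  v4: (1-0.723)·(-1.29,-3.09) + 0.723·(0.05,-3.19) = (-0.3212,-3.1623)
  v5: (1-0.723)·(2.16,-1.68) + 0.723·(2.66,-0.96) = (2.5215,-1.1594)
Perimeter = Σ |v_{i+1} − v_i|:
  edge 1→2: √(-2.0927² + -0.0099²) = 2.0927 (running 2.0927)
  edge 2→3: √(-2.0293² + -1.5408²) = 2.5480 (running 4.6407)
  edge 3→4: √(0.6276² + -4.0593²) = 4.1075 (running 8.7481)
  edge 4→5: √(2.8427² + 2.0029²) = 3.4774 (running 12.2255)
  edge 5→1: √(0.6517² + 3.6071²) = 3.6654 (running 15.8910)
Perimeter = 15.8910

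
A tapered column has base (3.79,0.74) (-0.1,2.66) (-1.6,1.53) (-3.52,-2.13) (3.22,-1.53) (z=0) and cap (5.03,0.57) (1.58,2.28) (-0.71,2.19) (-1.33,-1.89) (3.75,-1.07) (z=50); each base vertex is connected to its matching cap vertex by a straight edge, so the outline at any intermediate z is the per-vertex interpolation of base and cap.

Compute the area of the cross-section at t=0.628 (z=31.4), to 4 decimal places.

Area at t=0.628: 19.3403

Cross-section at t=0.628: each vertex is (1-t)·p0[i] + t·p1[i].
  v1: (1-0.628)·(3.79,0.74) + 0.628·(5.03,0.57) = (4.5687,0.6332)
  v2: (1-0.628)·(-0.1,2.66) + 0.628·(1.58,2.28) = (0.9550,2.4214)
  v3: (1-0.628)·(-1.6,1.53) + 0.628·(-0.71,2.19) = (-1.0411,1.9445)
  v4: (1-0.628)·(-3.52,-2.13) + 0.628·(-1.33,-1.89) = (-2.1447,-1.9793)
  v5: (1-0.628)·(3.22,-1.53) + 0.628·(3.75,-1.07) = (3.5528,-1.2411)
Shoelace sum Σ(x_i·y_{i+1} − x_{i+1}·y_i):
  i=1: 4.5687·2.4214 − 0.9550·0.6332 = +10.4577 (running +10.4577)
  i=2: 0.9550·1.9445 − -1.0411·2.4214 = +4.3779 (running +14.8356)
  i=3: -1.0411·-1.9793 − -2.1447·1.9445 = +6.2309 (running +21.0665)
  i=4: -2.1447·-1.2411 − 3.5528·-1.9793 = +9.6939 (running +30.7604)
  i=5: 3.5528·0.6332 − 4.5687·-1.2411 = +7.9201 (running +38.6805)
Area = |Σ|/2 = |38.6805|/2 = 19.3403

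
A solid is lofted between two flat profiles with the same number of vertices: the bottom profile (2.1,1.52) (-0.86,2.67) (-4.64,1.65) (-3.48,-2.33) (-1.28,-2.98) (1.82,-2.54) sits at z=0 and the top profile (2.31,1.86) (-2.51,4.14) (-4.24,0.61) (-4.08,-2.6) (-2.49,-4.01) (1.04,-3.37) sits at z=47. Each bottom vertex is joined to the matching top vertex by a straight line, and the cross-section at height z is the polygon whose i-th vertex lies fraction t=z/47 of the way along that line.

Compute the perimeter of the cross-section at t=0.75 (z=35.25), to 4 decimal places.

Cross-section at t=0.75: each vertex is (1-t)·p0[i] + t·p1[i].
  v1: (1-0.75)·(2.1,1.52) + 0.75·(2.31,1.86) = (2.2575,1.7750)
  v2: (1-0.75)·(-0.86,2.67) + 0.75·(-2.51,4.14) = (-2.0975,3.7725)
  v3: (1-0.75)·(-4.64,1.65) + 0.75·(-4.24,0.61) = (-4.3400,0.8700)
  v4: (1-0.75)·(-3.48,-2.33) + 0.75·(-4.08,-2.6) = (-3.9300,-2.5325)
  v5: (1-0.75)·(-1.28,-2.98) + 0.75·(-2.49,-4.01) = (-2.1875,-3.7525)
  v6: (1-0.75)·(1.82,-2.54) + 0.75·(1.04,-3.37) = (1.2350,-3.1625)
Perimeter = Σ |v_{i+1} − v_i|:
  edge 1→2: √(-4.3550² + 1.9975²) = 4.7912 (running 4.7912)
  edge 2→3: √(-2.2425² + -2.9025²) = 3.6679 (running 8.4591)
  edge 3→4: √(0.4100² + -3.4025²) = 3.4271 (running 11.8862)
  edge 4→5: √(1.7425² + -1.2200²) = 2.1271 (running 14.0134)
  edge 5→6: √(3.4225² + 0.5900²) = 3.4730 (running 17.4864)
  edge 6→1: √(1.0225² + 4.9375²) = 5.0423 (running 22.5286)
Perimeter = 22.5286

Perimeter at t=0.75: 22.5286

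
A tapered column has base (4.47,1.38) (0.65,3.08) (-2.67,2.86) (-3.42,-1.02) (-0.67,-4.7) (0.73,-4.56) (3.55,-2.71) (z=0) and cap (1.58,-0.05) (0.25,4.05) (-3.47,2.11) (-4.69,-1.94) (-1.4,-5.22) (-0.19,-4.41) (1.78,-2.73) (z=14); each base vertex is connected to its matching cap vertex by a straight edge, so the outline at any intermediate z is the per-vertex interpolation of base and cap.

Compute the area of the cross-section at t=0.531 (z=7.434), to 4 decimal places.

Cross-section at t=0.531: each vertex is (1-t)·p0[i] + t·p1[i].
  v1: (1-0.531)·(4.47,1.38) + 0.531·(1.58,-0.05) = (2.9354,0.6207)
  v2: (1-0.531)·(0.65,3.08) + 0.531·(0.25,4.05) = (0.4376,3.5951)
  v3: (1-0.531)·(-2.67,2.86) + 0.531·(-3.47,2.11) = (-3.0948,2.4617)
  v4: (1-0.531)·(-3.42,-1.02) + 0.531·(-4.69,-1.94) = (-4.0944,-1.5085)
  v5: (1-0.531)·(-0.67,-4.7) + 0.531·(-1.4,-5.22) = (-1.0576,-4.9761)
  v6: (1-0.531)·(0.73,-4.56) + 0.531·(-0.19,-4.41) = (0.2415,-4.4803)
  v7: (1-0.531)·(3.55,-2.71) + 0.531·(1.78,-2.73) = (2.6101,-2.7206)
Shoelace sum Σ(x_i·y_{i+1} − x_{i+1}·y_i):
  i=1: 2.9354·3.5951 − 0.4376·0.6207 = +10.2814 (running +10.2814)
  i=2: 0.4376·2.4617 − -3.0948·3.5951 = +12.2033 (running +22.4847)
  i=3: -3.0948·-1.5085 − -4.0944·2.4617 = +14.7479 (running +37.2326)
  i=4: -4.0944·-4.9761 − -1.0576·-1.5085 = +18.7786 (running +56.0112)
  i=5: -1.0576·-4.4803 − 0.2415·-4.9761 = +5.9402 (running +61.9514)
  i=6: 0.2415·-2.7206 − 2.6101·-4.4803 = +11.0373 (running +72.9887)
  i=7: 2.6101·0.6207 − 2.9354·-2.7206 = +9.6062 (running +82.5949)
Area = |Σ|/2 = |82.5949|/2 = 41.2974

Area at t=0.531: 41.2974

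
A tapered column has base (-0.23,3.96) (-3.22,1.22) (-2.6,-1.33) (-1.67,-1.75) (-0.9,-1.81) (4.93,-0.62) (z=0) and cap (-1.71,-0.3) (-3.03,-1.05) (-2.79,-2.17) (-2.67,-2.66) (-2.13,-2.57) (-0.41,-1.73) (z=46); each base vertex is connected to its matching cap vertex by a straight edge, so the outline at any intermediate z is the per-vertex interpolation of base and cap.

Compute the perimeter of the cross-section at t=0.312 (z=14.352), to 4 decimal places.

Cross-section at t=0.312: each vertex is (1-t)·p0[i] + t·p1[i].
  v1: (1-0.312)·(-0.23,3.96) + 0.312·(-1.71,-0.3) = (-0.6918,2.6309)
  v2: (1-0.312)·(-3.22,1.22) + 0.312·(-3.03,-1.05) = (-3.1607,0.5118)
  v3: (1-0.312)·(-2.6,-1.33) + 0.312·(-2.79,-2.17) = (-2.6593,-1.5921)
  v4: (1-0.312)·(-1.67,-1.75) + 0.312·(-2.67,-2.66) = (-1.9820,-2.0339)
  v5: (1-0.312)·(-0.9,-1.81) + 0.312·(-2.13,-2.57) = (-1.2838,-2.0471)
  v6: (1-0.312)·(4.93,-0.62) + 0.312·(-0.41,-1.73) = (3.2639,-0.9663)
Perimeter = Σ |v_{i+1} − v_i|:
  edge 1→2: √(-2.4690² + -2.1191²) = 3.2537 (running 3.2537)
  edge 2→3: √(0.5014² + -2.1038²) = 2.1628 (running 5.4165)
  edge 3→4: √(0.6773² + -0.4418²) = 0.8087 (running 6.2251)
  edge 4→5: √(0.6982² + -0.0132²) = 0.6984 (running 6.9235)
  edge 5→6: √(4.5477² + 1.0808²) = 4.6743 (running 11.5978)
  edge 6→1: √(-3.9557² + 3.5972²) = 5.3467 (running 16.9445)
Perimeter = 16.9445

Perimeter at t=0.312: 16.9445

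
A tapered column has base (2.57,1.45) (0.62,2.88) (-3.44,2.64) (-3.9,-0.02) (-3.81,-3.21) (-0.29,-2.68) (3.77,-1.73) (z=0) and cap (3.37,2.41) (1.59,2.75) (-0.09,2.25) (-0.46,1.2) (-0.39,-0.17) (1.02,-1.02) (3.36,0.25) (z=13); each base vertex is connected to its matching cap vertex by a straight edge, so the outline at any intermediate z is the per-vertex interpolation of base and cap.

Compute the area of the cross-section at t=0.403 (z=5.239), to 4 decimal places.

Area at t=0.403: 23.9201

Cross-section at t=0.403: each vertex is (1-t)·p0[i] + t·p1[i].
  v1: (1-0.403)·(2.57,1.45) + 0.403·(3.37,2.41) = (2.8924,1.8369)
  v2: (1-0.403)·(0.62,2.88) + 0.403·(1.59,2.75) = (1.0109,2.8276)
  v3: (1-0.403)·(-3.44,2.64) + 0.403·(-0.09,2.25) = (-2.0899,2.4828)
  v4: (1-0.403)·(-3.9,-0.02) + 0.403·(-0.46,1.2) = (-2.5137,0.4717)
  v5: (1-0.403)·(-3.81,-3.21) + 0.403·(-0.39,-0.17) = (-2.4317,-1.9849)
  v6: (1-0.403)·(-0.29,-2.68) + 0.403·(1.02,-1.02) = (0.2379,-2.0110)
  v7: (1-0.403)·(3.77,-1.73) + 0.403·(3.36,0.25) = (3.6048,-0.9321)
Shoelace sum Σ(x_i·y_{i+1} − x_{i+1}·y_i):
  i=1: 2.8924·2.8276 − 1.0109·1.8369 = +6.3217 (running +6.3217)
  i=2: 1.0109·2.4828 − -2.0899·2.8276 = +8.4195 (running +14.7411)
  i=3: -2.0899·0.4717 − -2.5137·2.4828 = +5.2553 (running +19.9964)
  i=4: -2.5137·-1.9849 − -2.4317·0.4717 = +6.1363 (running +26.1327)
  i=5: -2.4317·-2.0110 − 0.2379·-1.9849 = +5.3625 (running +31.4953)
  i=6: 0.2379·-0.9321 − 3.6048·-2.0110 = +7.0275 (running +38.5228)
  i=7: 3.6048·1.8369 − 2.8924·-0.9321 = +9.3174 (running +47.8402)
Area = |Σ|/2 = |47.8402|/2 = 23.9201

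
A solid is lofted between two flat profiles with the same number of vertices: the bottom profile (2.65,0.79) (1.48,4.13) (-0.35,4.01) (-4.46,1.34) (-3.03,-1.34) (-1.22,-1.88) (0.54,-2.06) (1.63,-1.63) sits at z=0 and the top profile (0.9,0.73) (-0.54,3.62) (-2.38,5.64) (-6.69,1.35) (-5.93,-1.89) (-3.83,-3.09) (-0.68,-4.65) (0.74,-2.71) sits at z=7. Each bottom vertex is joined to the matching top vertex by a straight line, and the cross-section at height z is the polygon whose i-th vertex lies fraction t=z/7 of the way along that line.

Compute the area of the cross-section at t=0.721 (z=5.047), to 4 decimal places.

Area at t=0.721: 43.6719

Cross-section at t=0.721: each vertex is (1-t)·p0[i] + t·p1[i].
  v1: (1-0.721)·(2.65,0.79) + 0.721·(0.9,0.73) = (1.3883,0.7467)
  v2: (1-0.721)·(1.48,4.13) + 0.721·(-0.54,3.62) = (0.0236,3.7623)
  v3: (1-0.721)·(-0.35,4.01) + 0.721·(-2.38,5.64) = (-1.8136,5.1852)
  v4: (1-0.721)·(-4.46,1.34) + 0.721·(-6.69,1.35) = (-6.0678,1.3472)
  v5: (1-0.721)·(-3.03,-1.34) + 0.721·(-5.93,-1.89) = (-5.1209,-1.7366)
  v6: (1-0.721)·(-1.22,-1.88) + 0.721·(-3.83,-3.09) = (-3.1018,-2.7524)
  v7: (1-0.721)·(0.54,-2.06) + 0.721·(-0.68,-4.65) = (-0.3396,-3.9274)
  v8: (1-0.721)·(1.63,-1.63) + 0.721·(0.74,-2.71) = (0.9883,-2.4087)
Shoelace sum Σ(x_i·y_{i+1} − x_{i+1}·y_i):
  i=1: 1.3883·3.7623 − 0.0236·0.7467 = +5.2054 (running +5.2054)
  i=2: 0.0236·5.1852 − -1.8136·3.7623 = +6.9457 (running +12.1511)
  i=3: -1.8136·1.3472 − -6.0678·5.1852 = +29.0198 (running +41.1708)
  i=4: -6.0678·-1.7366 − -5.1209·1.3472 = +17.4360 (running +58.6068)
  i=5: -5.1209·-2.7524 − -3.1018·-1.7366 = +8.7084 (running +67.3152)
  i=6: -3.1018·-3.9274 − -0.3396·-2.7524 = +11.2472 (running +78.5624)
  i=7: -0.3396·-2.4087 − 0.9883·-3.9274 = +4.6995 (running +83.2620)
  i=8: 0.9883·0.7467 − 1.3883·-2.4087 = +4.0819 (running +87.3438)
Area = |Σ|/2 = |87.3438|/2 = 43.6719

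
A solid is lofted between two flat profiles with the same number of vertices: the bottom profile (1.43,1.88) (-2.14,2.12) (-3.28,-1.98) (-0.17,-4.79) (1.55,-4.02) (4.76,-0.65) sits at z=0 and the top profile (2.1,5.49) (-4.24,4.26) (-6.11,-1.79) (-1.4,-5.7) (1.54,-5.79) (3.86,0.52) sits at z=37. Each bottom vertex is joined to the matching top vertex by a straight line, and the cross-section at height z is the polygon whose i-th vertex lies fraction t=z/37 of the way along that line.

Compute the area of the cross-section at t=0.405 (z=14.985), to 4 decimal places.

Area at t=0.405: 51.1127

Cross-section at t=0.405: each vertex is (1-t)·p0[i] + t·p1[i].
  v1: (1-0.405)·(1.43,1.88) + 0.405·(2.1,5.49) = (1.7014,3.3420)
  v2: (1-0.405)·(-2.14,2.12) + 0.405·(-4.24,4.26) = (-2.9905,2.9867)
  v3: (1-0.405)·(-3.28,-1.98) + 0.405·(-6.11,-1.79) = (-4.4261,-1.9030)
  v4: (1-0.405)·(-0.17,-4.79) + 0.405·(-1.4,-5.7) = (-0.6681,-5.1585)
  v5: (1-0.405)·(1.55,-4.02) + 0.405·(1.54,-5.79) = (1.5459,-4.7369)
  v6: (1-0.405)·(4.76,-0.65) + 0.405·(3.86,0.52) = (4.3955,-0.1761)
Shoelace sum Σ(x_i·y_{i+1} − x_{i+1}·y_i):
  i=1: 1.7014·2.9867 − -2.9905·3.3420 = +15.0758 (running +15.0758)
  i=2: -2.9905·-1.9030 − -4.4261·2.9867 = +18.9107 (running +33.9865)
  i=3: -4.4261·-5.1585 − -0.6681·-1.9030 = +21.5610 (running +55.5475)
  i=4: -0.6681·-4.7369 − 1.5459·-5.1585 = +11.1398 (running +66.6873)
  i=5: 1.5459·-0.1761 − 4.3955·-4.7369 = +20.5485 (running +87.2358)
  i=6: 4.3955·3.3420 − 1.7014·-0.1761 = +14.9897 (running +102.2254)
Area = |Σ|/2 = |102.2254|/2 = 51.1127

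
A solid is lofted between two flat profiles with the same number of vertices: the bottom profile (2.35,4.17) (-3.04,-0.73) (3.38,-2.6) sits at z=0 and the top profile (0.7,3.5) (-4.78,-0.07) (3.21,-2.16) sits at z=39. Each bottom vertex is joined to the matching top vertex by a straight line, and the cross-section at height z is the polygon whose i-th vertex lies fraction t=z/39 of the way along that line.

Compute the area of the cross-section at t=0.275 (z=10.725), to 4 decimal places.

Area at t=0.275: 20.7604

Cross-section at t=0.275: each vertex is (1-t)·p0[i] + t·p1[i].
  v1: (1-0.275)·(2.35,4.17) + 0.275·(0.7,3.5) = (1.8963,3.9858)
  v2: (1-0.275)·(-3.04,-0.73) + 0.275·(-4.78,-0.07) = (-3.5185,-0.5485)
  v3: (1-0.275)·(3.38,-2.6) + 0.275·(3.21,-2.16) = (3.3333,-2.4790)
Shoelace sum Σ(x_i·y_{i+1} − x_{i+1}·y_i):
  i=1: 1.8963·-0.5485 − -3.5185·3.9858 = +12.9838 (running +12.9838)
  i=2: -3.5185·-2.4790 − 3.3333·-0.5485 = +10.5506 (running +23.5344)
  i=3: 3.3333·3.9858 − 1.8963·-2.4790 = +17.9863 (running +41.5207)
Area = |Σ|/2 = |41.5207|/2 = 20.7604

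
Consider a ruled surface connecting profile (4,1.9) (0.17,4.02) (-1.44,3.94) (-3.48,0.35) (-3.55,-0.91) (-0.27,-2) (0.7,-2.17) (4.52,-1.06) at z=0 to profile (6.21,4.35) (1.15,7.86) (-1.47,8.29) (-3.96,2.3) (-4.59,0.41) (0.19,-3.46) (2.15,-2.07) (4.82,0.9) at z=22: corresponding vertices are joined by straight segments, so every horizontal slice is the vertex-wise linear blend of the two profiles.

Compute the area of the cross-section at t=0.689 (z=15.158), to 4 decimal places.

Area at t=0.689: 62.0918

Cross-section at t=0.689: each vertex is (1-t)·p0[i] + t·p1[i].
  v1: (1-0.689)·(4,1.9) + 0.689·(6.21,4.35) = (5.5227,3.5880)
  v2: (1-0.689)·(0.17,4.02) + 0.689·(1.15,7.86) = (0.8452,6.6658)
  v3: (1-0.689)·(-1.44,3.94) + 0.689·(-1.47,8.29) = (-1.4607,6.9371)
  v4: (1-0.689)·(-3.48,0.35) + 0.689·(-3.96,2.3) = (-3.8107,1.6935)
  v5: (1-0.689)·(-3.55,-0.91) + 0.689·(-4.59,0.41) = (-4.2666,-0.0005)
  v6: (1-0.689)·(-0.27,-2) + 0.689·(0.19,-3.46) = (0.0469,-3.0059)
  v7: (1-0.689)·(0.7,-2.17) + 0.689·(2.15,-2.07) = (1.6990,-2.1011)
  v8: (1-0.689)·(4.52,-1.06) + 0.689·(4.82,0.9) = (4.7267,0.2904)
Shoelace sum Σ(x_i·y_{i+1} − x_{i+1}·y_i):
  i=1: 5.5227·6.6658 − 0.8452·3.5880 = +33.7802 (running +33.7802)
  i=2: 0.8452·6.9371 − -1.4607·6.6658 = +15.5999 (running +49.3801)
  i=3: -1.4607·1.6935 − -3.8107·6.9371 = +23.9618 (running +73.3419)
  i=4: -3.8107·-0.0005 − -4.2666·1.6935 = +7.2276 (running +80.5696)
  i=5: -4.2666·-3.0059 − 0.0469·-0.0005 = +12.8250 (running +93.3946)
  i=6: 0.0469·-2.1011 − 1.6990·-3.0059 = +5.0086 (running +98.4032)
  i=7: 1.6990·0.2904 − 4.7267·-2.1011 = +10.4247 (running +108.8280)
  i=8: 4.7267·3.5880 − 5.5227·0.2904 = +15.3556 (running +124.1836)
Area = |Σ|/2 = |124.1836|/2 = 62.0918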